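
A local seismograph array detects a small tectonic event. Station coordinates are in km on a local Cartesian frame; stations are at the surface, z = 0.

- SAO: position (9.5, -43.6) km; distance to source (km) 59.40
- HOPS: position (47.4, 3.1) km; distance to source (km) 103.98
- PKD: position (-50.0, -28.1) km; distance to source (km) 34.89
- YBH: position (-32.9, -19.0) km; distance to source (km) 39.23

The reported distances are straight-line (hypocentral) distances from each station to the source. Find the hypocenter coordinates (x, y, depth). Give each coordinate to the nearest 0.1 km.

(-41.2, -41.7, 30.9)

Each station gives a sphere (x−x_i)² + (y−y_i)² + z² = d_i² (stations at z=0).
Subtracting the SAO sphere from HOPS and PKD: z² cancels, leaving linear equations in x and y:
75.8 x + 93.4 y = -7018.32
-119.0 x + 31.0 y = 3609.45
Solving: x ≈ -41.197, y ≈ -41.709 km (keep extra digits for the depth step; rounded: -41.2, -41.7).
Then from the SAO sphere: z² = 59.40² − (x − 9.5)² − (y + 43.6)² with x = -41.197, y = -41.709, so z ≈ 30.897 ≈ 30.9 km.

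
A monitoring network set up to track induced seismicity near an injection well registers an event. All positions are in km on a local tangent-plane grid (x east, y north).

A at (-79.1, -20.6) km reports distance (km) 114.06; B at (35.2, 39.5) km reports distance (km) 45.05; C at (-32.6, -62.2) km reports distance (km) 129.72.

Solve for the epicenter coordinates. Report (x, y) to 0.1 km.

-2.6 km east, 64.0 km north

Circle about each station: (x + 79.1)² + (y + 20.6)² = 114.06²; (x − 35.2)² + (y − 39.5)² = 45.05²; (x + 32.6)² + (y + 62.2)² = 129.72².
Subtracting the A equation from the B and C equations removes the quadratic terms:
228.6 x + 120.2 y = 7098.30
93.0 x − 83.2 y = -5567.16
Solving the 2×2 system: x ≈ -2.6, y ≈ 64.0 km.
Check against A (with the unrounded x, y): √((x + 79.1)²+(y + 20.6)²) = 114.06 ≈ 114.06 km. ✓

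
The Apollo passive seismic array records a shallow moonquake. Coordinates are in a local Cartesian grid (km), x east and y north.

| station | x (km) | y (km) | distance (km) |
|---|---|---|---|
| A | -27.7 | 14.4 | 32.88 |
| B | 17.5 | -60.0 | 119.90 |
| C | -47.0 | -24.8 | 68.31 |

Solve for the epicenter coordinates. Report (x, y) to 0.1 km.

(-43.2, 43.4)

Circle about each station: (x + 27.7)² + (y − 14.4)² = 32.88²; (x − 17.5)² + (y + 60.0)² = 119.90²; (x + 47.0)² + (y + 24.8)² = 68.31².
Subtracting pairs of circle equations eliminates x²+y² and gives linear equations (the radical axes):
90.4 x − 148.8 y = -10363.32
-38.6 x − 78.4 y = -1735.77
Solving the 2×2 system: x ≈ -43.2, y ≈ 43.4 km.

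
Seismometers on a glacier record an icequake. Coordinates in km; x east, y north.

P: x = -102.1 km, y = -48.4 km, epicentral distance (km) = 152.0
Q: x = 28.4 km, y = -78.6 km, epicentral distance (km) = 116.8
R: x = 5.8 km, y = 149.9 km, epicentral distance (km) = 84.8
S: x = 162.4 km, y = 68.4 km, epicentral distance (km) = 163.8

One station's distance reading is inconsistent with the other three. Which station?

Q

Solve using three stations at a time. Using P, R, S (subtract circle equations pairwise → linear system) gives (x, y) ≈ (-1.4, 65.4).
Distances from that point to each station vs reported:
  P: calculated 152.0 vs reported 152.0 → residual 0.0 km
  Q: calculated 147.1 vs reported 116.8 → residual 30.3 km
  R: calculated 84.8 vs reported 84.8 → residual 0.0 km
  S: calculated 163.8 vs reported 163.8 → residual 0.0 km
P, R, S are mutually consistent (residuals ≈ 0); Q is off by 30.3 km.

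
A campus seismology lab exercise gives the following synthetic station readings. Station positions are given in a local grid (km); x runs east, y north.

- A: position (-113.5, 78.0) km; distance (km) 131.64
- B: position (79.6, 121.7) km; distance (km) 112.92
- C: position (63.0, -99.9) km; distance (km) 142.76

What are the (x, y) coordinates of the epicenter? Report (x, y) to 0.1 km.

Circle about each station: (x + 113.5)² + (y − 78.0)² = 131.64²; (x − 79.6)² + (y − 121.7)² = 112.92²; (x − 63.0)² + (y + 99.9)² = 142.76².
Subtracting pairs of circle equations eliminates x²+y² and gives linear equations (the radical axes):
386.2 x + 87.4 y = 6758.96
353.0 x − 355.8 y = -8068.57
Solving the 2×2 system: x ≈ 10.1, y ≈ 32.7 km.
Check against A (with the unrounded x, y): √((x + 113.5)²+(y − 78.0)²) = 131.64 ≈ 131.64 km. ✓

(10.1, 32.7)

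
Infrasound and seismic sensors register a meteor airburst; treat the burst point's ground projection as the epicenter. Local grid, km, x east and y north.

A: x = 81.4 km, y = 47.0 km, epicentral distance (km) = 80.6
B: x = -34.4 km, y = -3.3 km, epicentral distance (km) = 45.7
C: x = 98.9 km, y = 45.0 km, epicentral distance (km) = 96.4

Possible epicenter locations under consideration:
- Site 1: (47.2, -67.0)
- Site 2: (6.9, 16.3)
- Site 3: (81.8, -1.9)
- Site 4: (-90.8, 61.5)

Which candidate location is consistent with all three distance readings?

Site 2

For each candidate, compare |candidate − station| to the reported distance:
Site 1: residuals A 38.4, B 57.8, C 27.0 → max 57.8 km
Site 2: residuals A 0.0, B 0.0, C 0.0 → max 0.0 km
Site 3: residuals A 31.7, B 70.5, C 46.5 → max 70.5 km
Site 4: residuals A 92.2, B 40.2, C 94.0 → max 94.0 km
Only Site 2 has all residuals ≈ 0.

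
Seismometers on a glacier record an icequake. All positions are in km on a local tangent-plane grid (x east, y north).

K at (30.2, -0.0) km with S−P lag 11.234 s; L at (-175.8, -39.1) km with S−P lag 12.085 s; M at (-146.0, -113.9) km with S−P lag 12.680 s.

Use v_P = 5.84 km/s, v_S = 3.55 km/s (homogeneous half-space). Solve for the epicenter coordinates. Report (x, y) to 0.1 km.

x ≈ -66.7 km, y ≈ -30.9 km

Distance from S−P lag: d = Δt · v_P v_S / (v_P − v_S) = Δt · (5.84·3.55)/(5.84−3.55) ≈ 9.0533·Δt.
So d_K = 101.70, d_L = 109.41, d_M = 114.80 km.
Circle about each station: (x − 30.2)² + y² = 101.70²; (x + 175.8)² + (y + 39.1)² = 109.41²; (x + 146.0)² + (y + 113.9)² = 114.80².
Subtracting pairs of circle equations eliminates x²+y² and gives linear equations (the radical axes):
-412.0 x − 78.2 y = 29894.75
-352.4 x − 227.8 y = 30541.02
Solving the 2×2 system: x ≈ -66.7, y ≈ -30.9 km.
Check against K (with the unrounded x, y): √((x − 30.2)²+y²) = 101.70 ≈ 101.70 km. ✓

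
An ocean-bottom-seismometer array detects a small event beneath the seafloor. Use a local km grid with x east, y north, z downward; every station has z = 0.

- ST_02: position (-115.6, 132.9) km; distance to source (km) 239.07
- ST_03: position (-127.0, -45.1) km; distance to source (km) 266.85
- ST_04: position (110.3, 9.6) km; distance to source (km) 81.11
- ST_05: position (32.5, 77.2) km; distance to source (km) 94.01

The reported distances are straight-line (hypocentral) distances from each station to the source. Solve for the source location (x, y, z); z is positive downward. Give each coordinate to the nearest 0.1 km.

x ≈ 107.9 km, y ≈ 68.7 km, depth ≈ 55.5 km

Each station gives a sphere (x−x_i)² + (y−y_i)² + z² = d_i² (stations at z=0).
Subtracting the ST_02 sphere from ST_03 and ST_04: z² cancels, leaving linear equations in x and y:
-22.8 x − 356.0 y = -26917.22
451.8 x − 246.6 y = 31808.11
Solving: x ≈ 107.901, y ≈ 68.700 km (keep extra digits for the depth step; rounded: 107.9, 68.7).
Then from the ST_02 sphere: z² = 239.07² − (x + 115.6)² − (y − 132.9)² with x = 107.901, y = 68.700, so z ≈ 55.499 ≈ 55.5 km.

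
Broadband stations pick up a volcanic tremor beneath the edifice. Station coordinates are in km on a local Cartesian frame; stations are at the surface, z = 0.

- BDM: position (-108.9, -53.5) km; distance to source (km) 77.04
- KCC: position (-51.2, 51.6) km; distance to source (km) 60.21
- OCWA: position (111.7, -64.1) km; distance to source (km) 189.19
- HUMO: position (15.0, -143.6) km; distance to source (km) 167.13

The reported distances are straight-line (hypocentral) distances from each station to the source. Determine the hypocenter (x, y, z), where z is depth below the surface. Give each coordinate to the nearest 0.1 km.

(-63.4, 0.9, 30.1)

Each station gives a sphere (x−x_i)² + (y−y_i)² + z² = d_i² (stations at z=0).
Subtracting the BDM sphere from KCC and OCWA: z² cancels, leaving linear equations in x and y:
115.4 x + 210.2 y = -7127.54
441.2 x − 21.2 y = -27993.45
Solving: x ≈ -63.405, y ≈ 0.901 km (keep extra digits for the depth step; rounded: -63.4, 0.9).
Then from the BDM sphere: z² = 77.04² − (x + 108.9)² − (y + 53.5)² with x = -63.405, y = 0.901, so z ≈ 30.098 ≈ 30.1 km.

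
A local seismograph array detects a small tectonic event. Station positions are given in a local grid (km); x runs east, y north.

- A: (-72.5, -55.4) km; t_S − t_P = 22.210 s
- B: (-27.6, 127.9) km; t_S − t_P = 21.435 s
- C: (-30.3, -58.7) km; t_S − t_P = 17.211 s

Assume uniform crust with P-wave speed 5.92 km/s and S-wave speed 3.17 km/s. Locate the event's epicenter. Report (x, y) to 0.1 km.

Distance from S−P lag: d = Δt · v_P v_S / (v_P − v_S) = Δt · (5.92·3.17)/(5.92−3.17) ≈ 6.8241·Δt.
So d_A = 151.56, d_B = 146.28, d_C = 117.45 km.
Circle about each station: (x + 72.5)² + (y + 55.4)² = 151.56²; (x + 27.6)² + (y − 127.9)² = 146.28²; (x + 30.3)² + (y + 58.7)² = 117.45².
Subtracting the A equation from the B and C equations removes the quadratic terms:
89.8 x + 366.6 y = 10367.36
84.4 x − 6.6 y = 5214.30
Solving the 2×2 system: x ≈ 62.8, y ≈ 12.9 km.
Check against A (with the unrounded x, y): √((x + 72.5)²+(y + 55.4)²) = 151.55 ≈ 151.56 km. ✓

x ≈ 62.8 km, y ≈ 12.9 km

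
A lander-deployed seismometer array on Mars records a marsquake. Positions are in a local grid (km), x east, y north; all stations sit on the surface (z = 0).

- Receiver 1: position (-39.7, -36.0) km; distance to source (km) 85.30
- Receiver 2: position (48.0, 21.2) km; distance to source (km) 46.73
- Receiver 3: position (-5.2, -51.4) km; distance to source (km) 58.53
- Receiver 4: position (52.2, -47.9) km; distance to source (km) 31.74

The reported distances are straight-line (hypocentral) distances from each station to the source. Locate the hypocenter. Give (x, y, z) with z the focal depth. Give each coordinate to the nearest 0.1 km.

x ≈ 42.9 km, y ≈ -22.3 km, depth ≈ 16.3 km

Each station gives a sphere (x−x_i)² + (y−y_i)² + z² = d_i² (stations at z=0).
Subtracting the Receiver 1 sphere from Receiver 2 and Receiver 3: z² cancels, leaving linear equations in x and y:
175.4 x + 114.4 y = 4973.75
69.0 x − 30.8 y = 3647.24
Solving: x ≈ 42.903, y ≈ -22.303 km (keep extra digits for the depth step; rounded: 42.9, -22.3).
Then from the Receiver 1 sphere: z² = 85.30² − (x + 39.7)² − (y + 36.0)² with x = 42.903, y = -22.303, so z ≈ 16.286 ≈ 16.3 km.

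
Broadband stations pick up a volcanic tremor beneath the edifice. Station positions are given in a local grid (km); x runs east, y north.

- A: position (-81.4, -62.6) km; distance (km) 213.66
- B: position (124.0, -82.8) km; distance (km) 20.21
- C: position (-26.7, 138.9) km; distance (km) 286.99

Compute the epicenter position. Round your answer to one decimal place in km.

Circle about each station: (x + 81.4)² + (y + 62.6)² = 213.66²; (x − 124.0)² + (y + 82.8)² = 20.21²; (x + 26.7)² + (y − 138.9)² = 286.99².
Subtracting pairs of circle equations eliminates x²+y² and gives linear equations (the radical axes):
410.8 x − 40.4 y = 56929.27
109.4 x + 403.0 y = -27251.28
Solving the 2×2 system: x ≈ 128.5, y ≈ -102.5 km.

x ≈ 128.5 km, y ≈ -102.5 km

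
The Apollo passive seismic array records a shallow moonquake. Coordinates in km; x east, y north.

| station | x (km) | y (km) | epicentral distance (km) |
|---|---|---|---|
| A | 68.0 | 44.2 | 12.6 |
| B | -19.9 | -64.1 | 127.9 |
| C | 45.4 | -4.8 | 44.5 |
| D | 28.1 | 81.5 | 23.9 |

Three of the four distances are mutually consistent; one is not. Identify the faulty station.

Solve using three stations at a time. Using A, B, C (subtract circle equations pairwise → linear system) gives (x, y) ≈ (56.9, 38.2).
Distances from that point to each station vs reported:
  A: calculated 12.7 vs reported 12.6 → residual 0.1 km
  B: calculated 127.9 vs reported 127.9 → residual 0.0 km
  C: calculated 44.5 vs reported 44.5 → residual 0.0 km
  D: calculated 52.0 vs reported 23.9 → residual 28.1 km
A, B, C are mutually consistent (residuals ≈ 0); D is off by 28.1 km.

D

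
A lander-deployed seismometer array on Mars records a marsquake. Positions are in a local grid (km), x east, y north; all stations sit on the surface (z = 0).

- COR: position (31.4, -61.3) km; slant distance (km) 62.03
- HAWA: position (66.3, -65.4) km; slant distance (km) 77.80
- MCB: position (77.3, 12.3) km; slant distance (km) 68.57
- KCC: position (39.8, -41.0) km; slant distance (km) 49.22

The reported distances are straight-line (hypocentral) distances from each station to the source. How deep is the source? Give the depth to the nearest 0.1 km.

Each station gives a sphere (x−x_i)² + (y−y_i)² + z² = d_i² (stations at z=0).
Subtracting the COR sphere from HAWA and MCB: z² cancels, leaving linear equations in x and y:
69.8 x − 8.2 y = 1724.08
91.8 x + 147.2 y = 528.81
Solving: x ≈ 23.407, y ≈ -11.005 km (keep extra digits for the depth step; rounded: 23.4, -11.0).
Then from the COR sphere: z² = 62.03² − (x − 31.4)² − (y + 61.3)² with x = 23.407, y = -11.005, so z ≈ 35.415 ≈ 35.4 km.

35.4 km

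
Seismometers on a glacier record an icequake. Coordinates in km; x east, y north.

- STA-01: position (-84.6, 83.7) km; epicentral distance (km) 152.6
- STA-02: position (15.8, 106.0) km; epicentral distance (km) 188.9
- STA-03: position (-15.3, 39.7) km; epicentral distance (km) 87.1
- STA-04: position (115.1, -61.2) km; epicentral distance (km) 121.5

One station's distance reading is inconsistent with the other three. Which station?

Solve using three stations at a time. Using STA-01, STA-03, STA-04 (subtract circle equations pairwise → linear system) gives (x, y) ≈ (-5.8, -47.2).
Distances from that point to each station vs reported:
  STA-01: calculated 152.8 vs reported 152.6 → residual 0.2 km
  STA-02: calculated 154.7 vs reported 188.9 → residual 34.2 km
  STA-03: calculated 87.4 vs reported 87.1 → residual 0.3 km
  STA-04: calculated 121.7 vs reported 121.5 → residual 0.2 km
STA-01, STA-03, STA-04 are mutually consistent (residuals ≈ 0); STA-02 is off by 34.2 km.

STA-02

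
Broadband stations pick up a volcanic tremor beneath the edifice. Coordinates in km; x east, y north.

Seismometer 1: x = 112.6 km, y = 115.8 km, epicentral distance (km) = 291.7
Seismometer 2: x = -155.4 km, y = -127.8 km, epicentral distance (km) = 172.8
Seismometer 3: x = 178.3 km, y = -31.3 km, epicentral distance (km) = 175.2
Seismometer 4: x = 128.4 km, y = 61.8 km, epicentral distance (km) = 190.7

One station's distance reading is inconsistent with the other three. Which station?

Solve using three stations at a time. Using Seismometer 2, Seismometer 3, Seismometer 4 (subtract circle equations pairwise → linear system) gives (x, y) ≈ (13.3, -90.3).
Distances from that point to each station vs reported:
  Seismometer 1: calculated 228.8 vs reported 291.7 → residual 62.9 km
  Seismometer 2: calculated 172.8 vs reported 172.8 → residual 0.0 km
  Seismometer 3: calculated 175.2 vs reported 175.2 → residual 0.0 km
  Seismometer 4: calculated 190.7 vs reported 190.7 → residual 0.0 km
Seismometer 2, Seismometer 3, Seismometer 4 are mutually consistent (residuals ≈ 0); Seismometer 1 is off by 62.9 km.

Seismometer 1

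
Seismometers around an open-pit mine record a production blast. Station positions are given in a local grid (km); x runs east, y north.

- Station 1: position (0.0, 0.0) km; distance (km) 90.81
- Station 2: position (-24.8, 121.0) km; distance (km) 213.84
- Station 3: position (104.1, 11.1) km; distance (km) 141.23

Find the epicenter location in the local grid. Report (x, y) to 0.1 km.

(6.1, -90.6)

Circle about each station: x² + y² = 90.81²; (x + 24.8)² + (y − 121.0)² = 213.84²; (x − 104.1)² + (y − 11.1)² = 141.23².
Subtracting pairs of circle equations eliminates x²+y² and gives linear equations (the radical axes):
-49.6 x + 242.0 y = -22225.05
208.2 x + 22.2 y = -739.44
Solving the 2×2 system: x ≈ 6.1, y ≈ -90.6 km.
Check against Station 1 (with the unrounded x, y): √(x²+y²) = 90.79 ≈ 90.81 km. ✓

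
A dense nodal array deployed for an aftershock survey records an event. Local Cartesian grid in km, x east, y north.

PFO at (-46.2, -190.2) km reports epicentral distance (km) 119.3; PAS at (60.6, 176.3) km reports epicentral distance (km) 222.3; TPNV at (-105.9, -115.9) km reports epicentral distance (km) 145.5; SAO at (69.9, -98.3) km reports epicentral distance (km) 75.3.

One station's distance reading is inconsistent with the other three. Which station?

PFO

Solve using three stations at a time. Using PAS, TPNV, SAO (subtract circle equations pairwise → linear system) gives (x, y) ≈ (19.6, -42.2).
Distances from that point to each station vs reported:
  PFO: calculated 162.0 vs reported 119.3 → residual 42.7 km
  PAS: calculated 222.3 vs reported 222.3 → residual 0.0 km
  TPNV: calculated 145.5 vs reported 145.5 → residual 0.0 km
  SAO: calculated 75.4 vs reported 75.3 → residual 0.1 km
PAS, TPNV, SAO are mutually consistent (residuals ≈ 0); PFO is off by 42.7 km.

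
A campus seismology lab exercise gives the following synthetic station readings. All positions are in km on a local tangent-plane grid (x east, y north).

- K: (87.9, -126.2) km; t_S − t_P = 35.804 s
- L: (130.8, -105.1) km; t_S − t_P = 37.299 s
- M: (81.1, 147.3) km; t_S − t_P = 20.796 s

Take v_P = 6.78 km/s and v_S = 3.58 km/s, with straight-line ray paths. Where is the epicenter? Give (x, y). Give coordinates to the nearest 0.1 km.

x ≈ -68.1 km, y ≈ 96.1 km

Distance from S−P lag: d = Δt · v_P v_S / (v_P − v_S) = Δt · (6.78·3.58)/(6.78−3.58) ≈ 7.5851·Δt.
So d_K = 271.58, d_L = 282.92, d_M = 157.74 km.
Circle about each station: (x − 87.9)² + (y + 126.2)² = 271.58²; (x − 130.8)² + (y + 105.1)² = 282.92²; (x − 81.1)² + (y − 147.3)² = 157.74².
Subtracting pairs of circle equations eliminates x²+y² and gives linear equations (the radical axes):
85.8 x + 42.2 y = -1786.23
-13.6 x + 547.0 y = 53495.44
Solving the 2×2 system: x ≈ -68.1, y ≈ 96.1 km.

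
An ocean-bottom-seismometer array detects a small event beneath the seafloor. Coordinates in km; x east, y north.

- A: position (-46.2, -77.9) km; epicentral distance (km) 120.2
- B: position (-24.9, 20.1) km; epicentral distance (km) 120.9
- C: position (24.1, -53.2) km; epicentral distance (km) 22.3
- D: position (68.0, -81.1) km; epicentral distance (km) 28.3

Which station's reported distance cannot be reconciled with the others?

C

Solve using three stations at a time. Using A, B, D (subtract circle equations pairwise → linear system) gives (x, y) ≈ (71.4, -53.0).
Distances from that point to each station vs reported:
  A: calculated 120.2 vs reported 120.2 → residual 0.0 km
  B: calculated 120.9 vs reported 120.9 → residual 0.0 km
  C: calculated 47.3 vs reported 22.3 → residual 25.0 km
  D: calculated 28.3 vs reported 28.3 → residual 0.0 km
A, B, D are mutually consistent (residuals ≈ 0); C is off by 25.0 km.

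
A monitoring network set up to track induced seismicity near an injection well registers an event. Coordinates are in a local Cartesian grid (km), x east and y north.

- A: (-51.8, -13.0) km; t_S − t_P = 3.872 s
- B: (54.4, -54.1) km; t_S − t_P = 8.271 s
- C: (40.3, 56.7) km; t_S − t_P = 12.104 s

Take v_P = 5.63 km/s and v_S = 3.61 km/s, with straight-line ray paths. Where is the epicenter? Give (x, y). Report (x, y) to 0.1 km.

Distance from S−P lag: d = Δt · v_P v_S / (v_P − v_S) = Δt · (5.63·3.61)/(5.63−3.61) ≈ 10.0615·Δt.
So d_A = 38.96, d_B = 83.22, d_C = 121.78 km.
Circle about each station: (x + 51.8)² + (y + 13.0)² = 38.96²; (x − 54.4)² + (y + 54.1)² = 83.22²; (x − 40.3)² + (y − 56.7)² = 121.78².
Subtracting pairs of circle equations eliminates x²+y² and gives linear equations (the radical axes):
212.4 x − 82.2 y = -2373.76
184.2 x + 139.4 y = -11325.75
Solving the 2×2 system: x ≈ -28.2, y ≈ -44.0 km.

-28.2 km east, -44.0 km north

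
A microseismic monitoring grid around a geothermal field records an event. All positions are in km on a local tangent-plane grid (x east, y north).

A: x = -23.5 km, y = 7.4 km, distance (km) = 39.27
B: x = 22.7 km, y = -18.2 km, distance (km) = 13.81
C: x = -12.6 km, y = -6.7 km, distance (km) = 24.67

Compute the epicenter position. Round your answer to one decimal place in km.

Circle about each station: (x + 23.5)² + (y − 7.4)² = 39.27²; (x − 22.7)² + (y + 18.2)² = 13.81²; (x + 12.6)² + (y + 6.7)² = 24.67².
Subtracting pairs of circle equations eliminates x²+y² and gives linear equations (the radical axes):
92.4 x − 51.2 y = 1590.94
21.8 x − 28.2 y = 530.16
Solving the 2×2 system: x ≈ 11.9, y ≈ -9.6 km.
Check against A (with the unrounded x, y): √((x + 23.5)²+(y − 7.4)²) = 39.27 ≈ 39.27 km. ✓

11.9 km east, -9.6 km north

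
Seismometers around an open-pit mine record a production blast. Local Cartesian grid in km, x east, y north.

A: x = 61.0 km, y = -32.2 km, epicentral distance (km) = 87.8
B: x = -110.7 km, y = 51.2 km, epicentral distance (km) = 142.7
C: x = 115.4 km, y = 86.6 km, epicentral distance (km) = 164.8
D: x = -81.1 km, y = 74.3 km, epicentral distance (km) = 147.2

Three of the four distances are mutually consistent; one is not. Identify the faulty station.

C

Solve using three stations at a time. Using A, B, D (subtract circle equations pairwise → linear system) gives (x, y) ≈ (-21.9, -60.3).
Distances from that point to each station vs reported:
  A: calculated 87.5 vs reported 87.8 → residual 0.3 km
  B: calculated 142.5 vs reported 142.7 → residual 0.2 km
  C: calculated 201.1 vs reported 164.8 → residual 36.3 km
  D: calculated 147.0 vs reported 147.2 → residual 0.2 km
A, B, D are mutually consistent (residuals ≈ 0); C is off by 36.3 km.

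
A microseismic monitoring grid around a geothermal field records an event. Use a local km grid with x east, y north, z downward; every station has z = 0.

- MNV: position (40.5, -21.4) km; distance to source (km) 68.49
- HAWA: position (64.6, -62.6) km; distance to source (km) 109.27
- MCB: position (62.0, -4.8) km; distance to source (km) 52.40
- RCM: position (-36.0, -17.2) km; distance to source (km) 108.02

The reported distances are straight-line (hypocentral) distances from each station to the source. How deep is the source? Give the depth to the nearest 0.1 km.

depth ≈ 11.1 km

Each station gives a sphere (x−x_i)² + (y−y_i)² + z² = d_i² (stations at z=0).
Subtracting the MNV sphere from HAWA and MCB: z² cancels, leaving linear equations in x and y:
48.2 x − 82.4 y = -1255.34
43.0 x + 33.2 y = 3713.95
Solving: x ≈ 51.396, y ≈ 45.299 km (keep extra digits for the depth step; rounded: 51.4, 45.3).
Then from the MNV sphere: z² = 68.49² − (x − 40.5)² − (y + 21.4)² with x = 51.396, y = 45.299, so z ≈ 11.109 ≈ 11.1 km.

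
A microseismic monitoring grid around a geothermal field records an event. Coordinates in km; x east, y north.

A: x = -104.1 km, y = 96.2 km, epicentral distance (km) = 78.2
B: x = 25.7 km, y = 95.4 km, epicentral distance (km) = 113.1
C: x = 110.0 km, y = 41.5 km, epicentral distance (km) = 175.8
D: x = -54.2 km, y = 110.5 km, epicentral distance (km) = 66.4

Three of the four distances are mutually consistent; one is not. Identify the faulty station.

Solve using three stations at a time. Using A, B, C (subtract circle equations pairwise → linear system) gives (x, y) ≈ (-65.3, 28.2).
Distances from that point to each station vs reported:
  A: calculated 78.3 vs reported 78.2 → residual 0.1 km
  B: calculated 113.2 vs reported 113.1 → residual 0.1 km
  C: calculated 175.8 vs reported 175.8 → residual 0.0 km
  D: calculated 83.1 vs reported 66.4 → residual 16.7 km
A, B, C are mutually consistent (residuals ≈ 0); D is off by 16.7 km.

D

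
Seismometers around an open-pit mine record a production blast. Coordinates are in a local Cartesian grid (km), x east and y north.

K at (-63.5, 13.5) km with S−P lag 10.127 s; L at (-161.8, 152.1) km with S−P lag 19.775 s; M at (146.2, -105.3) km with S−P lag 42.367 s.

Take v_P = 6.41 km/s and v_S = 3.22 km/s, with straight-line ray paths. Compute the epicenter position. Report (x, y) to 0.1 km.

(-57.0, 78.7)

Distance from S−P lag: d = Δt · v_P v_S / (v_P − v_S) = Δt · (6.41·3.22)/(6.41−3.22) ≈ 6.4703·Δt.
So d_K = 65.52, d_L = 127.95, d_M = 274.13 km.
Circle about each station: (x + 63.5)² + (y − 13.5)² = 65.52²; (x + 161.8)² + (y − 152.1)² = 127.95²; (x − 146.2)² + (y + 105.3)² = 274.13².
Subtracting pairs of circle equations eliminates x²+y² and gives linear equations (the radical axes):
-196.6 x + 277.2 y = 33020.82
419.4 x − 237.6 y = -42606.36
Solving the 2×2 system: x ≈ -57.0, y ≈ 78.7 km.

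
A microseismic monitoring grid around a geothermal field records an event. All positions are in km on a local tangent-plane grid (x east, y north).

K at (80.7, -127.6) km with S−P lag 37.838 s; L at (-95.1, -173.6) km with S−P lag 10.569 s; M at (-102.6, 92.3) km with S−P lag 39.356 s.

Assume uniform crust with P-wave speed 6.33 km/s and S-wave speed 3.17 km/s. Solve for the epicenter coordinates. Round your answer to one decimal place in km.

(-158.4, -151.3)

Distance from S−P lag: d = Δt · v_P v_S / (v_P − v_S) = Δt · (6.33·3.17)/(6.33−3.17) ≈ 6.3500·Δt.
So d_K = 240.27, d_L = 67.11, d_M = 249.91 km.
Circle about each station: (x − 80.7)² + (y + 127.6)² = 240.27²; (x + 95.1)² + (y + 173.6)² = 67.11²; (x + 102.6)² + (y − 92.3)² = 249.91².
Subtracting pairs of circle equations eliminates x²+y² and gives linear equations (the radical axes):
-351.6 x − 92.0 y = 69612.64
-366.6 x + 439.8 y = -8473.54
Solving the 2×2 system: x ≈ -158.4, y ≈ -151.3 km.
Check against K (with the unrounded x, y): √((x − 80.7)²+(y + 127.6)²) = 240.27 ≈ 240.27 km. ✓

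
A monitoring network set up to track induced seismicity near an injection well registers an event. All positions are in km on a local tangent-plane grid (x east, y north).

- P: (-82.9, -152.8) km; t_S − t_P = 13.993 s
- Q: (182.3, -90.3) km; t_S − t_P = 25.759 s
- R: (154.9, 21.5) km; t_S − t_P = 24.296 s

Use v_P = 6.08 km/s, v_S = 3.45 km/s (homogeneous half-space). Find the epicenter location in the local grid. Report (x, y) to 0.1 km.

x ≈ -20.9 km, y ≈ -60.0 km

Distance from S−P lag: d = Δt · v_P v_S / (v_P − v_S) = Δt · (6.08·3.45)/(6.08−3.45) ≈ 7.9757·Δt.
So d_P = 111.60, d_Q = 205.45, d_R = 193.78 km.
Circle about each station: (x + 82.9)² + (y + 152.8)² = 111.60²; (x − 182.3)² + (y + 90.3)² = 205.45²; (x − 154.9)² + (y − 21.5)² = 193.78².
Subtracting pairs of circle equations eliminates x²+y² and gives linear equations (the radical axes):
530.4 x + 125.0 y = -18588.01
475.6 x + 348.6 y = -30860.12
Solving the 2×2 system: x ≈ -20.9, y ≈ -60.0 km.
Check against P (with the unrounded x, y): √((x + 82.9)²+(y + 152.8)²) = 111.60 ≈ 111.60 km. ✓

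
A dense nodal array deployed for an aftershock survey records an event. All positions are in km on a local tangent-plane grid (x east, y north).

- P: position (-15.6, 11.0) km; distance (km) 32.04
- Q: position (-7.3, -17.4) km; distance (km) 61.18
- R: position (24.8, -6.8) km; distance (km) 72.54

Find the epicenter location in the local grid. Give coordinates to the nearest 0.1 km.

Circle about each station: (x + 15.6)² + (y − 11.0)² = 32.04²; (x + 7.3)² + (y + 17.4)² = 61.18²; (x − 24.8)² + (y + 6.8)² = 72.54².
Subtracting pairs of circle equations eliminates x²+y² and gives linear equations (the radical axes):
16.6 x − 56.8 y = -2724.74
80.8 x − 35.6 y = -3938.57
Solving the 2×2 system: x ≈ -31.7, y ≈ 38.7 km.

x ≈ -31.7 km, y ≈ 38.7 km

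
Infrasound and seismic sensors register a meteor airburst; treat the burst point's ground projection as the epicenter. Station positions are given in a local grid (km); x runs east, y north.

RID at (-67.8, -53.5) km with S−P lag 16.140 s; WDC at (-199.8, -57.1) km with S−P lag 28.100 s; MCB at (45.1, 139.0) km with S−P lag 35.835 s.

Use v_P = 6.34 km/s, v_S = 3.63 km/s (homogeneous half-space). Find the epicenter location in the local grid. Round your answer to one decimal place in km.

Distance from S−P lag: d = Δt · v_P v_S / (v_P − v_S) = Δt · (6.34·3.63)/(6.34−3.63) ≈ 8.4923·Δt.
So d_RID = 137.07, d_WDC = 238.63, d_MCB = 304.32 km.
Circle about each station: (x + 67.8)² + (y + 53.5)² = 137.07²; (x + 199.8)² + (y + 57.1)² = 238.63²; (x − 45.1)² + (y − 139.0)² = 304.32².
Subtracting the RID equation from the WDC and MCB equations removes the quadratic terms:
-264.0 x − 7.2 y = -2434.73
225.8 x + 385.0 y = -59926.56
Solving the 2×2 system: x ≈ 13.7, y ≈ -163.7 km.

13.7 km east, -163.7 km north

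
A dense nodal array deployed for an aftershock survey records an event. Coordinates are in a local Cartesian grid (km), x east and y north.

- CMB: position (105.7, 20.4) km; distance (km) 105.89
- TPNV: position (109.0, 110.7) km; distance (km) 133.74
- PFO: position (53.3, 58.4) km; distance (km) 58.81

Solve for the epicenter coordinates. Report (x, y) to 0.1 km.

x ≈ 0.5 km, y ≈ 32.5 km

Circle about each station: (x − 105.7)² + (y − 20.4)² = 105.89²; (x − 109.0)² + (y − 110.7)² = 133.74²; (x − 53.3)² + (y − 58.4)² = 58.81².
Subtracting the CMB equation from the TPNV and PFO equations removes the quadratic terms:
6.6 x + 180.6 y = 5873.14
-104.8 x + 76.0 y = 2416.88
Solving the 2×2 system: x ≈ 0.5, y ≈ 32.5 km.
Check against CMB (with the unrounded x, y): √((x − 105.7)²+(y − 20.4)²) = 105.89 ≈ 105.89 km. ✓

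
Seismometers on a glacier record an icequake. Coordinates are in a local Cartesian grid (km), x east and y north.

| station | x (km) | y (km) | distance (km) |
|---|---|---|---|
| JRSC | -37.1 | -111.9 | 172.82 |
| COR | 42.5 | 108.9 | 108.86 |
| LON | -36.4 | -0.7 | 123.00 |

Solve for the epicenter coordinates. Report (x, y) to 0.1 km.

x ≈ 86.2 km, y ≈ 9.2 km

Circle about each station: (x + 37.1)² + (y + 111.9)² = 172.82²; (x − 42.5)² + (y − 108.9)² = 108.86²; (x + 36.4)² + (y + 0.7)² = 123.00².
Subtracting pairs of circle equations eliminates x²+y² and gives linear equations (the radical axes):
159.2 x + 441.6 y = 17783.69
1.4 x + 222.4 y = 2165.18
Solving the 2×2 system: x ≈ 86.2, y ≈ 9.2 km.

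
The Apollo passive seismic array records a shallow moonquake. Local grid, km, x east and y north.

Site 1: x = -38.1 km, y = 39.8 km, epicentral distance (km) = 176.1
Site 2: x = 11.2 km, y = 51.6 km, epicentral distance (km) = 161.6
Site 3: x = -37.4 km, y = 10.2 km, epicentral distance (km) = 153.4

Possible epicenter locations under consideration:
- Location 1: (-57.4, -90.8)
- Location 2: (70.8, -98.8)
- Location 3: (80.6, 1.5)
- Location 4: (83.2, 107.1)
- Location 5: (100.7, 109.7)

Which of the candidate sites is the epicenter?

Location 2

For each candidate, compare |candidate − station| to the reported distance:
Location 1: residuals Site 1 44.1, Site 2 3.5, Site 3 50.4 → max 50.4 km
Location 2: residuals Site 1 0.2, Site 2 0.2, Site 3 0.2 → max 0.2 km
Location 3: residuals Site 1 51.4, Site 2 76.0, Site 3 35.1 → max 76.0 km
Location 4: residuals Site 1 37.4, Site 2 70.7, Site 3 1.3 → max 70.7 km
Location 5: residuals Site 1 20.7, Site 2 54.9, Site 3 16.8 → max 54.9 km
Only Location 2 has all residuals ≈ 0.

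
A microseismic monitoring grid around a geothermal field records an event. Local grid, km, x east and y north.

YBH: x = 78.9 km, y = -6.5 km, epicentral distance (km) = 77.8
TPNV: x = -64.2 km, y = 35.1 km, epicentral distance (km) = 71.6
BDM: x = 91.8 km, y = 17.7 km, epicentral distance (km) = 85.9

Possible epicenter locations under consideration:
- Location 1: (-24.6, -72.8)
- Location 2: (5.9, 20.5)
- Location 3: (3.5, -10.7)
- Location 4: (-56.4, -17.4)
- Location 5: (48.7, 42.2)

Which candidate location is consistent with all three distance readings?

For each candidate, compare |candidate − station| to the reported distance:
Location 1: residuals YBH 45.1, TPNV 43.3, BDM 61.5 → max 61.5 km
Location 2: residuals YBH 0.0, TPNV 0.0, BDM 0.0 → max 0.0 km
Location 3: residuals YBH 2.3, TPNV 10.1, BDM 6.9 → max 10.1 km
Location 4: residuals YBH 57.9, TPNV 18.5, BDM 66.4 → max 66.4 km
Location 5: residuals YBH 20.5, TPNV 41.5, BDM 36.3 → max 41.5 km
Only Location 2 has all residuals ≈ 0.

Location 2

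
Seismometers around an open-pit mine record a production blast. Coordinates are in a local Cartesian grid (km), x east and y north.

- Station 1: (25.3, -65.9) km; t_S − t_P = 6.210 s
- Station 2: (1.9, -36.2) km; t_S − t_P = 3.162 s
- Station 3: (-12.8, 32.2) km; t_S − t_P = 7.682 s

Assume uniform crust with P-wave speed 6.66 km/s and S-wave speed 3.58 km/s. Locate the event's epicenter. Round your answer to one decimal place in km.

Distance from S−P lag: d = Δt · v_P v_S / (v_P − v_S) = Δt · (6.66·3.58)/(6.66−3.58) ≈ 7.7412·Δt.
So d_Station 1 = 48.07, d_Station 2 = 24.48, d_Station 3 = 59.47 km.
Circle about each station: (x − 25.3)² + (y + 65.9)² = 48.07²; (x − 1.9)² + (y + 36.2)² = 24.48²; (x + 12.8)² + (y − 32.2)² = 59.47².
Subtracting pairs of circle equations eliminates x²+y² and gives linear equations (the radical axes):
-46.8 x + 59.4 y = -1957.40
-76.2 x + 196.2 y = -5008.18
Solving the 2×2 system: x ≈ 18.6, y ≈ -18.3 km.

x ≈ 18.6 km, y ≈ -18.3 km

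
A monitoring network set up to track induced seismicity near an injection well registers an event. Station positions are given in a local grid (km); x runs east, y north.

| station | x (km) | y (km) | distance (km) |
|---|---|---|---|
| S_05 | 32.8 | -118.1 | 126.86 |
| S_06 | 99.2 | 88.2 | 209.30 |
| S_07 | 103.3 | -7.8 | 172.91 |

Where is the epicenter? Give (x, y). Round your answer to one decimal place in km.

Circle about each station: (x − 32.8)² + (y + 118.1)² = 126.86²; (x − 99.2)² + (y − 88.2)² = 209.30²; (x − 103.3)² + (y + 7.8)² = 172.91².
Subtracting pairs of circle equations eliminates x²+y² and gives linear equations (the radical axes):
132.8 x + 412.6 y = -25116.60
141.0 x + 220.6 y = -18096.13
Solving the 2×2 system: x ≈ -66.7, y ≈ -39.4 km.

x ≈ -66.7 km, y ≈ -39.4 km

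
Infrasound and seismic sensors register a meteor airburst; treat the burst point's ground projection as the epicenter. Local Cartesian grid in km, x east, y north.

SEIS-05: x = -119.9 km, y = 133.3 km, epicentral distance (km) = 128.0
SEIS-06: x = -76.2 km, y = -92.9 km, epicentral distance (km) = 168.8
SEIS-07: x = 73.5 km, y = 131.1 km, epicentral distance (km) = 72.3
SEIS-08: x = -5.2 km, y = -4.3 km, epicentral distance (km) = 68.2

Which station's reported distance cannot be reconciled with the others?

Solve using three stations at a time. Using SEIS-05, SEIS-06, SEIS-08 (subtract circle equations pairwise → linear system) gives (x, y) ≈ (-12.6, 63.5).
Distances from that point to each station vs reported:
  SEIS-05: calculated 128.0 vs reported 128.0 → residual 0.0 km
  SEIS-06: calculated 168.8 vs reported 168.8 → residual 0.0 km
  SEIS-07: calculated 109.5 vs reported 72.3 → residual 37.2 km
  SEIS-08: calculated 68.2 vs reported 68.2 → residual 0.0 km
SEIS-05, SEIS-06, SEIS-08 are mutually consistent (residuals ≈ 0); SEIS-07 is off by 37.2 km.

SEIS-07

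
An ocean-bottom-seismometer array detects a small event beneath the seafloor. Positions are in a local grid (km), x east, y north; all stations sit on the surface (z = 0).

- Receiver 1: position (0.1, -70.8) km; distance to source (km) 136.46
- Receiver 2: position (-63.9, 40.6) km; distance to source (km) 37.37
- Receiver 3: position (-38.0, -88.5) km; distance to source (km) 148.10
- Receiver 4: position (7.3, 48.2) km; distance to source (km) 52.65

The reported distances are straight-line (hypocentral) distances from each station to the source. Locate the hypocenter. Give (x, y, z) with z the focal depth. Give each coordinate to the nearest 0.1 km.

(-39.4, 57.9, 22.3)

Each station gives a sphere (x−x_i)² + (y−y_i)² + z² = d_i² (stations at z=0).
Subtracting the Receiver 1 sphere from Receiver 2 and Receiver 3: z² cancels, leaving linear equations in x and y:
-128.0 x + 222.8 y = 17943.73
-76.2 x − 35.4 y = 951.32
Solving: x ≈ -39.387, y ≈ 57.909 km (keep extra digits for the depth step; rounded: -39.4, 57.9).
Then from the Receiver 1 sphere: z² = 136.46² − (x − 0.1)² − (y + 70.8)² with x = -39.387, y = 57.909, so z ≈ 22.273 ≈ 22.3 km.
Check against Receiver 4 (with the unrounded solution): distance 52.63 ≈ 52.65 km. ✓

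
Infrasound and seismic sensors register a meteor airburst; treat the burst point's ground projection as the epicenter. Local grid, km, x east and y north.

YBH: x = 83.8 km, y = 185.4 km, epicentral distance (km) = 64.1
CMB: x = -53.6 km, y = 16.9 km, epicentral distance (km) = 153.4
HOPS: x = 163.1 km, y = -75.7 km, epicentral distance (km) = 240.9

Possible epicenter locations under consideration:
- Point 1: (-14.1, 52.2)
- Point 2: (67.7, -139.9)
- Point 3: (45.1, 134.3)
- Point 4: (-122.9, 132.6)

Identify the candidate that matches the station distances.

Point 3

For each candidate, compare |candidate − station| to the reported distance:
Point 1: residuals YBH 101.2, CMB 100.4, HOPS 22.4 → max 101.2 km
Point 2: residuals YBH 261.6, CMB 44.8, HOPS 125.9 → max 261.6 km
Point 3: residuals YBH 0.0, CMB 0.0, HOPS 0.0 → max 0.0 km
Point 4: residuals YBH 149.2, CMB 18.5, HOPS 112.9 → max 149.2 km
Only Point 3 has all residuals ≈ 0.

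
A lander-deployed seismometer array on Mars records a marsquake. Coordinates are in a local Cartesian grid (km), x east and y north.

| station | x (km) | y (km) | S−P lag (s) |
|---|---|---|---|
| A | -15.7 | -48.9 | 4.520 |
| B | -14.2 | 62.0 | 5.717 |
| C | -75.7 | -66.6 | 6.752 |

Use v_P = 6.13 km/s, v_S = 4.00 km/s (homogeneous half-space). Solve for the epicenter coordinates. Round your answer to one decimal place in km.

Distance from S−P lag: d = Δt · v_P v_S / (v_P − v_S) = Δt · (6.13·4.00)/(6.13−4.00) ≈ 11.5117·Δt.
So d_A = 52.03, d_B = 65.81, d_C = 77.73 km.
Circle about each station: (x + 15.7)² + (y + 48.9)² = 52.03²; (x + 14.2)² + (y − 62.0)² = 65.81²; (x + 75.7)² + (y + 66.6)² = 77.73².
Subtracting the A equation from the B and C equations removes the quadratic terms:
3.0 x + 221.8 y = -215.90
-120.0 x − 35.4 y = 4193.52
Solving the 2×2 system: x ≈ -34.8, y ≈ -0.5 km.

-34.8 km east, -0.5 km north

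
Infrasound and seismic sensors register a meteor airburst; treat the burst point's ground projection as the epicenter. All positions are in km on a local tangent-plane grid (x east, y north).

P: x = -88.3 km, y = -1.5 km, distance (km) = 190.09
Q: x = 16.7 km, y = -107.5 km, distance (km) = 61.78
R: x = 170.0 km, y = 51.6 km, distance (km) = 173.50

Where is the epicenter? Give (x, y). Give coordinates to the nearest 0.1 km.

Circle about each station: (x + 88.3)² + (y + 1.5)² = 190.09²; (x − 16.7)² + (y + 107.5)² = 61.78²; (x − 170.0)² + (y − 51.6)² = 173.50².
Subtracting the P equation from the Q and R equations removes the quadratic terms:
210.0 x − 212.0 y = 36353.44
516.6 x + 106.2 y = 29795.38
Solving the 2×2 system: x ≈ 77.2, y ≈ -95.0 km.

(77.2, -95.0)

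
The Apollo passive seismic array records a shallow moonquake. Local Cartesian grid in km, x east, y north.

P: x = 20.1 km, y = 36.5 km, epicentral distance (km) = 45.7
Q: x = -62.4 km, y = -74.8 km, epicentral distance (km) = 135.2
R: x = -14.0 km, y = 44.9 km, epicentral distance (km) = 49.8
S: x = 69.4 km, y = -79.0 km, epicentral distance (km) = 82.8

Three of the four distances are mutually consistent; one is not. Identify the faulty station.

Solve using three stations at a time. Using P, Q, S (subtract circle equations pairwise → linear system) gives (x, y) ≈ (49.3, 1.3).
Distances from that point to each station vs reported:
  P: calculated 45.7 vs reported 45.7 → residual 0.0 km
  Q: calculated 135.2 vs reported 135.2 → residual 0.0 km
  R: calculated 76.9 vs reported 49.8 → residual 27.1 km
  S: calculated 82.8 vs reported 82.8 → residual 0.0 km
P, Q, S are mutually consistent (residuals ≈ 0); R is off by 27.1 km.

R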